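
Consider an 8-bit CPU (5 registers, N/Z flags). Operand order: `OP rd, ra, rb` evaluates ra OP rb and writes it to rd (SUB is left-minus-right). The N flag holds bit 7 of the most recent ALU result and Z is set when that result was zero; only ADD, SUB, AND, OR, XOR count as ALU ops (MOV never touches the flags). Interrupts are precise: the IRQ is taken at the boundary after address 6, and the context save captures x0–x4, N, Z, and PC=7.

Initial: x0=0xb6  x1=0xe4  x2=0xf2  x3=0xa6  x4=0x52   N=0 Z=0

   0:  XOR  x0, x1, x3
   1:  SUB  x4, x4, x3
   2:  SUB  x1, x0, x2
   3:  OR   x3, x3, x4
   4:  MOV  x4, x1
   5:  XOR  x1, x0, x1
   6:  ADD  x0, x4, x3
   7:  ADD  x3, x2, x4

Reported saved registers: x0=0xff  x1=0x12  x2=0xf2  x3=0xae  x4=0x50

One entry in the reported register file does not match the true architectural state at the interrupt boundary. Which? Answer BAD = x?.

after  0: x0=0x42 x1=0xe4 x2=0xf2 x3=0xa6 x4=0x52  N=0 Z=0
after  1: x0=0x42 x1=0xe4 x2=0xf2 x3=0xa6 x4=0xac  N=1 Z=0
after  2: x0=0x42 x1=0x50 x2=0xf2 x3=0xa6 x4=0xac  N=0 Z=0
after  3: x0=0x42 x1=0x50 x2=0xf2 x3=0xae x4=0xac  N=1 Z=0
after  4: x0=0x42 x1=0x50 x2=0xf2 x3=0xae x4=0x50  N=1 Z=0
after  5: x0=0x42 x1=0x12 x2=0xf2 x3=0xae x4=0x50  N=0 Z=0
after  6: x0=0xfe x1=0x12 x2=0xf2 x3=0xae x4=0x50  N=1 Z=0
-- IRQ taken; context saved, return-PC = 7 --
mismatch: x0: reported 0xff vs actual 0xfe

BAD = x0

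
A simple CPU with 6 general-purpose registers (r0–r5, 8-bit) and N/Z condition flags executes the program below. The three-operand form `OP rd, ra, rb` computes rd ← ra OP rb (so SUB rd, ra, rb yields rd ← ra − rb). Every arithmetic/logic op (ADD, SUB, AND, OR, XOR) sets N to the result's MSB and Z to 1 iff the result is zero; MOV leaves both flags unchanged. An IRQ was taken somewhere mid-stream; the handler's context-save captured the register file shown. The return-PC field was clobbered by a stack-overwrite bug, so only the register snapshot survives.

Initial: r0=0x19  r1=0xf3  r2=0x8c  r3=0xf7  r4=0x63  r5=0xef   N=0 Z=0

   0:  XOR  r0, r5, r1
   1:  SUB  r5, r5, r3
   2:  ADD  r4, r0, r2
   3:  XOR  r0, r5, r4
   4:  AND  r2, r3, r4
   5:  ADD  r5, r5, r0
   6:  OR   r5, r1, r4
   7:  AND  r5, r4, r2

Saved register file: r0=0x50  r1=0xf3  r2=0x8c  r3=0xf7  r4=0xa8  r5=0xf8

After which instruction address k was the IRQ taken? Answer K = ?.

after  0: r0=0x1c r1=0xf3 r2=0x8c r3=0xf7 r4=0x63 r5=0xef  N=0 Z=0
after  1: r0=0x1c r1=0xf3 r2=0x8c r3=0xf7 r4=0x63 r5=0xf8  N=1 Z=0
after  2: r0=0x1c r1=0xf3 r2=0x8c r3=0xf7 r4=0xa8 r5=0xf8  N=1 Z=0
after  3: r0=0x50 r1=0xf3 r2=0x8c r3=0xf7 r4=0xa8 r5=0xf8  N=0 Z=0
-- IRQ taken; context saved, return-PC = 4 --

K = 3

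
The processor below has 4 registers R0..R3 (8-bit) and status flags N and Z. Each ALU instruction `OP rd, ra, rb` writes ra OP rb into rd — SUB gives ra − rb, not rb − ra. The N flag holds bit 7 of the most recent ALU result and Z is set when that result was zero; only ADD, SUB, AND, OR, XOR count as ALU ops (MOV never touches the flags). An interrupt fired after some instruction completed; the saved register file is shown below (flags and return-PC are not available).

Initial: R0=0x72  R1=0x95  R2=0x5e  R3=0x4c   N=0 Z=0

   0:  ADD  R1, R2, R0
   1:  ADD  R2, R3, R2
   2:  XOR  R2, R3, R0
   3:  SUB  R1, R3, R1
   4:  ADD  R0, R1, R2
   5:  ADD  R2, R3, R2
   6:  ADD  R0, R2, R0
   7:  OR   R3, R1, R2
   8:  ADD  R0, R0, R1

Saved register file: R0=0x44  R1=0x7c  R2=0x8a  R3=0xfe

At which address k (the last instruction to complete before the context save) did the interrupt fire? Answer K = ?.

after  0: R0=0x72 R1=0xd0 R2=0x5e R3=0x4c  N=1 Z=0
after  1: R0=0x72 R1=0xd0 R2=0xaa R3=0x4c  N=1 Z=0
after  2: R0=0x72 R1=0xd0 R2=0x3e R3=0x4c  N=0 Z=0
after  3: R0=0x72 R1=0x7c R2=0x3e R3=0x4c  N=0 Z=0
after  4: R0=0xba R1=0x7c R2=0x3e R3=0x4c  N=1 Z=0
after  5: R0=0xba R1=0x7c R2=0x8a R3=0x4c  N=1 Z=0
after  6: R0=0x44 R1=0x7c R2=0x8a R3=0x4c  N=0 Z=0
after  7: R0=0x44 R1=0x7c R2=0x8a R3=0xfe  N=1 Z=0
-- IRQ taken; context saved, return-PC = 8 --

K = 7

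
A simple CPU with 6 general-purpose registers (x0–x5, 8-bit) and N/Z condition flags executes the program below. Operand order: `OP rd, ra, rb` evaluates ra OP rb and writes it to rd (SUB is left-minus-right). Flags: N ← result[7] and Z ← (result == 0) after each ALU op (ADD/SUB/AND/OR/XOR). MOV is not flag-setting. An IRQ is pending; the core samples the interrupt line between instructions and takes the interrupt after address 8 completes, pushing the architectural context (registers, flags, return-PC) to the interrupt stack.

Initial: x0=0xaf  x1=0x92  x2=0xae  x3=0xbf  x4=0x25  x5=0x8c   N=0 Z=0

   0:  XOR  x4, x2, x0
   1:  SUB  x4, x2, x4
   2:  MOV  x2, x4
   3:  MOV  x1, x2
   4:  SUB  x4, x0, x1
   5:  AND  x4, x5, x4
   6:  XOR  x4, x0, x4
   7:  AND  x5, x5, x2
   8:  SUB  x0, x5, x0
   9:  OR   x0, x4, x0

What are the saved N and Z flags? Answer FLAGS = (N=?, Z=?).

FLAGS = (N=1, Z=0)

after  0: x0=0xaf x1=0x92 x2=0xae x3=0xbf x4=0x01 x5=0x8c  N=0 Z=0
after  1: x0=0xaf x1=0x92 x2=0xae x3=0xbf x4=0xad x5=0x8c  N=1 Z=0
after  2: x0=0xaf x1=0x92 x2=0xad x3=0xbf x4=0xad x5=0x8c  N=1 Z=0
after  3: x0=0xaf x1=0xad x2=0xad x3=0xbf x4=0xad x5=0x8c  N=1 Z=0
after  4: x0=0xaf x1=0xad x2=0xad x3=0xbf x4=0x02 x5=0x8c  N=0 Z=0
after  5: x0=0xaf x1=0xad x2=0xad x3=0xbf x4=0x00 x5=0x8c  N=0 Z=1
after  6: x0=0xaf x1=0xad x2=0xad x3=0xbf x4=0xaf x5=0x8c  N=1 Z=0
after  7: x0=0xaf x1=0xad x2=0xad x3=0xbf x4=0xaf x5=0x8c  N=1 Z=0
after  8: x0=0xdd x1=0xad x2=0xad x3=0xbf x4=0xaf x5=0x8c  N=1 Z=0
-- IRQ taken; context saved, return-PC = 9 --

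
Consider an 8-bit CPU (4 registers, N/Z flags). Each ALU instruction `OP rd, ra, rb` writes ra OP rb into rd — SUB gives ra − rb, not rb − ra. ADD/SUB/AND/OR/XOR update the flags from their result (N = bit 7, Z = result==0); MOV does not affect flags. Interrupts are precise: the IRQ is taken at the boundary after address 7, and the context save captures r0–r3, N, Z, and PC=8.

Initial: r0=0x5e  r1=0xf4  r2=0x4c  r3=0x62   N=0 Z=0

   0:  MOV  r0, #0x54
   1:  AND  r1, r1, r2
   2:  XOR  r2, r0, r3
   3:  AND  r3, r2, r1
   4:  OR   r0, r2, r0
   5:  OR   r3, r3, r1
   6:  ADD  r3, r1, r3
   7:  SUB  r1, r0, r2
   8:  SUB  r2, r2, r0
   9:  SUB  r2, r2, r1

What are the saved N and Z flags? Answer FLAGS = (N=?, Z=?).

after  0: r0=0x54 r1=0xf4 r2=0x4c r3=0x62  N=0 Z=0
after  1: r0=0x54 r1=0x44 r2=0x4c r3=0x62  N=0 Z=0
after  2: r0=0x54 r1=0x44 r2=0x36 r3=0x62  N=0 Z=0
after  3: r0=0x54 r1=0x44 r2=0x36 r3=0x04  N=0 Z=0
after  4: r0=0x76 r1=0x44 r2=0x36 r3=0x04  N=0 Z=0
after  5: r0=0x76 r1=0x44 r2=0x36 r3=0x44  N=0 Z=0
after  6: r0=0x76 r1=0x44 r2=0x36 r3=0x88  N=1 Z=0
after  7: r0=0x76 r1=0x40 r2=0x36 r3=0x88  N=0 Z=0
-- IRQ taken; context saved, return-PC = 8 --

FLAGS = (N=0, Z=0)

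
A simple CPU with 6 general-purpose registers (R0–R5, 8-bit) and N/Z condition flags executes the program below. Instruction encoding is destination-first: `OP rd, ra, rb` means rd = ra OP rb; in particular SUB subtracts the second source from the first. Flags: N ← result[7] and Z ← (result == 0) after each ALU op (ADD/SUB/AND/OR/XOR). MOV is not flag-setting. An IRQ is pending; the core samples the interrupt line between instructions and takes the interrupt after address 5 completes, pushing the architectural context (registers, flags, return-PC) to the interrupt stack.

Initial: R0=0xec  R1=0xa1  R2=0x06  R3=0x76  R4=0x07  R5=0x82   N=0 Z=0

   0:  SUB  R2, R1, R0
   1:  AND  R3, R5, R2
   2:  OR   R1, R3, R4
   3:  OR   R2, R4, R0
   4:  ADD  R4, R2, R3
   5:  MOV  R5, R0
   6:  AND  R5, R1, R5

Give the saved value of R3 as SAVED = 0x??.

SAVED = 0x80

after  0: R0=0xec R1=0xa1 R2=0xb5 R3=0x76 R4=0x07 R5=0x82  N=1 Z=0
after  1: R0=0xec R1=0xa1 R2=0xb5 R3=0x80 R4=0x07 R5=0x82  N=1 Z=0
after  2: R0=0xec R1=0x87 R2=0xb5 R3=0x80 R4=0x07 R5=0x82  N=1 Z=0
after  3: R0=0xec R1=0x87 R2=0xef R3=0x80 R4=0x07 R5=0x82  N=1 Z=0
after  4: R0=0xec R1=0x87 R2=0xef R3=0x80 R4=0x6f R5=0x82  N=0 Z=0
after  5: R0=0xec R1=0x87 R2=0xef R3=0x80 R4=0x6f R5=0xec  N=0 Z=0
-- IRQ taken; context saved, return-PC = 6 --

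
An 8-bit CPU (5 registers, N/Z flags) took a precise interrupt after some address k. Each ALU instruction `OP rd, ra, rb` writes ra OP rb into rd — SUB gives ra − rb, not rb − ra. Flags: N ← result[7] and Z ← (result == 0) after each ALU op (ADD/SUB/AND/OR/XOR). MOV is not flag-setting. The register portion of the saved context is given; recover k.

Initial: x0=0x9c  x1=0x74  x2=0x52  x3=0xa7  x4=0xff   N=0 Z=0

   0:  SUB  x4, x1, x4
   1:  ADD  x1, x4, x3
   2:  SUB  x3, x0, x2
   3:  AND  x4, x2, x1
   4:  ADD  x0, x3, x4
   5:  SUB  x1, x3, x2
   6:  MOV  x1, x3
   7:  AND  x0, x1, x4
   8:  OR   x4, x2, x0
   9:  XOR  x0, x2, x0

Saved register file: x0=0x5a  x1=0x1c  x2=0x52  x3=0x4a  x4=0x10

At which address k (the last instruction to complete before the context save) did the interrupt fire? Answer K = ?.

K = 4

after  0: x0=0x9c x1=0x74 x2=0x52 x3=0xa7 x4=0x75  N=0 Z=0
after  1: x0=0x9c x1=0x1c x2=0x52 x3=0xa7 x4=0x75  N=0 Z=0
after  2: x0=0x9c x1=0x1c x2=0x52 x3=0x4a x4=0x75  N=0 Z=0
after  3: x0=0x9c x1=0x1c x2=0x52 x3=0x4a x4=0x10  N=0 Z=0
after  4: x0=0x5a x1=0x1c x2=0x52 x3=0x4a x4=0x10  N=0 Z=0
-- IRQ taken; context saved, return-PC = 5 --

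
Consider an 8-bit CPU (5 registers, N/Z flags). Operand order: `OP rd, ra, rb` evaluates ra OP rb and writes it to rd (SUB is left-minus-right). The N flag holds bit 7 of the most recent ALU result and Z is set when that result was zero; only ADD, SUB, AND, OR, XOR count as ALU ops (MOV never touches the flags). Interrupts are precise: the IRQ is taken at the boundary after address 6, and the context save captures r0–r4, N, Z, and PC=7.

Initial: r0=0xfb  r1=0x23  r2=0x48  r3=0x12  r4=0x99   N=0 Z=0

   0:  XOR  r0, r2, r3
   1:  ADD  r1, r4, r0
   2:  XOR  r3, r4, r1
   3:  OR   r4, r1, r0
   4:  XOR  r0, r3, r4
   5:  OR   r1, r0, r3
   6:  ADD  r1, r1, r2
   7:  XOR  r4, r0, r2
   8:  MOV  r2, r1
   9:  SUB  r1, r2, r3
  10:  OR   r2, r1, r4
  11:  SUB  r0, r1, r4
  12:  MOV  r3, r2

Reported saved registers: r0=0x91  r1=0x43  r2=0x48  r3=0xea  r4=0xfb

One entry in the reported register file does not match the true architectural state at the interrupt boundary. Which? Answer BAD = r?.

BAD = r3

after  0: r0=0x5a r1=0x23 r2=0x48 r3=0x12 r4=0x99  N=0 Z=0
after  1: r0=0x5a r1=0xf3 r2=0x48 r3=0x12 r4=0x99  N=1 Z=0
after  2: r0=0x5a r1=0xf3 r2=0x48 r3=0x6a r4=0x99  N=0 Z=0
after  3: r0=0x5a r1=0xf3 r2=0x48 r3=0x6a r4=0xfb  N=1 Z=0
after  4: r0=0x91 r1=0xf3 r2=0x48 r3=0x6a r4=0xfb  N=1 Z=0
after  5: r0=0x91 r1=0xfb r2=0x48 r3=0x6a r4=0xfb  N=1 Z=0
after  6: r0=0x91 r1=0x43 r2=0x48 r3=0x6a r4=0xfb  N=0 Z=0
-- IRQ taken; context saved, return-PC = 7 --
mismatch: r3: reported 0xea vs actual 0x6a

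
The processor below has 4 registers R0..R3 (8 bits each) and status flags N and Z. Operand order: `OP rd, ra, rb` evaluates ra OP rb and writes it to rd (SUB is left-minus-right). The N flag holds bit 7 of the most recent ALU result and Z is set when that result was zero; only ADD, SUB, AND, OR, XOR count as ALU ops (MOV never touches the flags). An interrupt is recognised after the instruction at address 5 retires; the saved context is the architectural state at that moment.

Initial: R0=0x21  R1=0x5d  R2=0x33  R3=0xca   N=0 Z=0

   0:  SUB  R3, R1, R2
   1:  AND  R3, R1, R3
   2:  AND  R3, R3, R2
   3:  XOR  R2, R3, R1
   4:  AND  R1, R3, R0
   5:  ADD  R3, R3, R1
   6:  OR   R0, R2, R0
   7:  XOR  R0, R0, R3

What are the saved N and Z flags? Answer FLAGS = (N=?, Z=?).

after  0: R0=0x21 R1=0x5d R2=0x33 R3=0x2a  N=0 Z=0
after  1: R0=0x21 R1=0x5d R2=0x33 R3=0x08  N=0 Z=0
after  2: R0=0x21 R1=0x5d R2=0x33 R3=0x00  N=0 Z=1
after  3: R0=0x21 R1=0x5d R2=0x5d R3=0x00  N=0 Z=0
after  4: R0=0x21 R1=0x00 R2=0x5d R3=0x00  N=0 Z=1
after  5: R0=0x21 R1=0x00 R2=0x5d R3=0x00  N=0 Z=1
-- IRQ taken; context saved, return-PC = 6 --

FLAGS = (N=0, Z=1)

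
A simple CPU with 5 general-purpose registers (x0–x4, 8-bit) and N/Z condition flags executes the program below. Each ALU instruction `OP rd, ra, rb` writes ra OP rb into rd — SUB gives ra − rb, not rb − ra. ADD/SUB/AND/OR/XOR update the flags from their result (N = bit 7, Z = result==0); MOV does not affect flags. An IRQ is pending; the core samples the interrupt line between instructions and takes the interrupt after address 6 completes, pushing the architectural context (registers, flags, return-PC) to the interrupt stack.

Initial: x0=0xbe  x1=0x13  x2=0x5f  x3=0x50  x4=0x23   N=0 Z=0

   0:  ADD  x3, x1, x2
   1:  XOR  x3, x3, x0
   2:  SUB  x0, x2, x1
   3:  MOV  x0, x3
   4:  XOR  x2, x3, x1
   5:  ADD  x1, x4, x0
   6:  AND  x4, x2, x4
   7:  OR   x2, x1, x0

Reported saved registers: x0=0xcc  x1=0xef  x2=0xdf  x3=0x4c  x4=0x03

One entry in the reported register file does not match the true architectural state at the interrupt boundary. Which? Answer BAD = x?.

after  0: x0=0xbe x1=0x13 x2=0x5f x3=0x72 x4=0x23  N=0 Z=0
after  1: x0=0xbe x1=0x13 x2=0x5f x3=0xcc x4=0x23  N=1 Z=0
after  2: x0=0x4c x1=0x13 x2=0x5f x3=0xcc x4=0x23  N=0 Z=0
after  3: x0=0xcc x1=0x13 x2=0x5f x3=0xcc x4=0x23  N=0 Z=0
after  4: x0=0xcc x1=0x13 x2=0xdf x3=0xcc x4=0x23  N=1 Z=0
after  5: x0=0xcc x1=0xef x2=0xdf x3=0xcc x4=0x23  N=1 Z=0
after  6: x0=0xcc x1=0xef x2=0xdf x3=0xcc x4=0x03  N=0 Z=0
-- IRQ taken; context saved, return-PC = 7 --
mismatch: x3: reported 0x4c vs actual 0xcc

BAD = x3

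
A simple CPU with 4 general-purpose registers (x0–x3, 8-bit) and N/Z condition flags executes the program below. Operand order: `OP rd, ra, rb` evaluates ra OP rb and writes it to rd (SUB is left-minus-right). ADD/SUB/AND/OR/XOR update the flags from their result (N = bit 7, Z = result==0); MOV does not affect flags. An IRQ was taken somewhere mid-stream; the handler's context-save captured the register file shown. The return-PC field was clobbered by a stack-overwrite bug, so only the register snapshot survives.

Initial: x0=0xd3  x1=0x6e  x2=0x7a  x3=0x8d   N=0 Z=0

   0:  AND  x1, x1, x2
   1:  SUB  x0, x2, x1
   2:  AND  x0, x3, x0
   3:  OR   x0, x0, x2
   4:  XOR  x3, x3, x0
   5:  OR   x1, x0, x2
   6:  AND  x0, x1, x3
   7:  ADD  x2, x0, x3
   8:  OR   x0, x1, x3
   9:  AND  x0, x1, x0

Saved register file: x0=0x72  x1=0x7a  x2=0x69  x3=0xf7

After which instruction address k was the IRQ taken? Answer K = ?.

after  0: x0=0xd3 x1=0x6a x2=0x7a x3=0x8d  N=0 Z=0
after  1: x0=0x10 x1=0x6a x2=0x7a x3=0x8d  N=0 Z=0
after  2: x0=0x00 x1=0x6a x2=0x7a x3=0x8d  N=0 Z=1
after  3: x0=0x7a x1=0x6a x2=0x7a x3=0x8d  N=0 Z=0
after  4: x0=0x7a x1=0x6a x2=0x7a x3=0xf7  N=1 Z=0
after  5: x0=0x7a x1=0x7a x2=0x7a x3=0xf7  N=0 Z=0
after  6: x0=0x72 x1=0x7a x2=0x7a x3=0xf7  N=0 Z=0
after  7: x0=0x72 x1=0x7a x2=0x69 x3=0xf7  N=0 Z=0
-- IRQ taken; context saved, return-PC = 8 --

K = 7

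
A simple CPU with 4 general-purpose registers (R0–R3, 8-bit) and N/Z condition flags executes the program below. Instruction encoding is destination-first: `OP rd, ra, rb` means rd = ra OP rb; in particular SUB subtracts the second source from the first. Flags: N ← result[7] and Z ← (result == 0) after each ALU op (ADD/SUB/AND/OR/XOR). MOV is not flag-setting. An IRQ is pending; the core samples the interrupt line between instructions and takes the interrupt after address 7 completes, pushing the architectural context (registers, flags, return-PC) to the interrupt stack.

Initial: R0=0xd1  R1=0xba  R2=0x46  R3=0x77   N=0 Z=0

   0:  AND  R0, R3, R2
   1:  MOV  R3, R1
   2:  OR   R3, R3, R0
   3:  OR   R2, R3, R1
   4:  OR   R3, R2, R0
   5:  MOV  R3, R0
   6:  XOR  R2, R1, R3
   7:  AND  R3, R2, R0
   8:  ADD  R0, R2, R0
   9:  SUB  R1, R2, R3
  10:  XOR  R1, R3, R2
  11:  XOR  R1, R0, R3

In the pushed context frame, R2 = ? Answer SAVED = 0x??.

after  0: R0=0x46 R1=0xba R2=0x46 R3=0x77  N=0 Z=0
after  1: R0=0x46 R1=0xba R2=0x46 R3=0xba  N=0 Z=0
after  2: R0=0x46 R1=0xba R2=0x46 R3=0xfe  N=1 Z=0
after  3: R0=0x46 R1=0xba R2=0xfe R3=0xfe  N=1 Z=0
after  4: R0=0x46 R1=0xba R2=0xfe R3=0xfe  N=1 Z=0
after  5: R0=0x46 R1=0xba R2=0xfe R3=0x46  N=1 Z=0
after  6: R0=0x46 R1=0xba R2=0xfc R3=0x46  N=1 Z=0
after  7: R0=0x46 R1=0xba R2=0xfc R3=0x44  N=0 Z=0
-- IRQ taken; context saved, return-PC = 8 --

SAVED = 0xfc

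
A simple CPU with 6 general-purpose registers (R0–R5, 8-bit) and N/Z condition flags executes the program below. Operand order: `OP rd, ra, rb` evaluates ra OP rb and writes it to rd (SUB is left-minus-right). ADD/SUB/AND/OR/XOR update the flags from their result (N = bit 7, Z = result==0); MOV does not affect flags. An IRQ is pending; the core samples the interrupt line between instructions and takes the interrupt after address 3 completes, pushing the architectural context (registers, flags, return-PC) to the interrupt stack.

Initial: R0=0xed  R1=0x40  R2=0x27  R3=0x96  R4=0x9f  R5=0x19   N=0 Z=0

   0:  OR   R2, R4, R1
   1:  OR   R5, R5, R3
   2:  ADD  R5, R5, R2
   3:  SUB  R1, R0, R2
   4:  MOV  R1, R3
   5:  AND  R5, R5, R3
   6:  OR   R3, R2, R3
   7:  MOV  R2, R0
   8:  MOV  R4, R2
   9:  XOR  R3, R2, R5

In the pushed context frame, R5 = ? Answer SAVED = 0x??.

SAVED = 0x7e

after  0: R0=0xed R1=0x40 R2=0xdf R3=0x96 R4=0x9f R5=0x19  N=1 Z=0
after  1: R0=0xed R1=0x40 R2=0xdf R3=0x96 R4=0x9f R5=0x9f  N=1 Z=0
after  2: R0=0xed R1=0x40 R2=0xdf R3=0x96 R4=0x9f R5=0x7e  N=0 Z=0
after  3: R0=0xed R1=0x0e R2=0xdf R3=0x96 R4=0x9f R5=0x7e  N=0 Z=0
-- IRQ taken; context saved, return-PC = 4 --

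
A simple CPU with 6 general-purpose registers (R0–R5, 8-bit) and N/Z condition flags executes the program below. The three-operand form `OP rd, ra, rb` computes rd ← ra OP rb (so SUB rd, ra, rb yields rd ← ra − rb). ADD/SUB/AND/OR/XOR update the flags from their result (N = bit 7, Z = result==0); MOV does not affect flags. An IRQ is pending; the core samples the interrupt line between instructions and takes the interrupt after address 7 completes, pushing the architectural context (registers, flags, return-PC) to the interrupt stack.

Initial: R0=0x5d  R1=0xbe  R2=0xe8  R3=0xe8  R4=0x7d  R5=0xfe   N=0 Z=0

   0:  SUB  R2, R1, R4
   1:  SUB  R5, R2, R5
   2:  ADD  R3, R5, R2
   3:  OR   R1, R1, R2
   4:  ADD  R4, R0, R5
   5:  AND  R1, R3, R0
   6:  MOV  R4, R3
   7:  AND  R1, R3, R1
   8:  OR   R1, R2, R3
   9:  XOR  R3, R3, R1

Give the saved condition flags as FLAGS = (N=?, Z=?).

FLAGS = (N=0, Z=0)

after  0: R0=0x5d R1=0xbe R2=0x41 R3=0xe8 R4=0x7d R5=0xfe  N=0 Z=0
after  1: R0=0x5d R1=0xbe R2=0x41 R3=0xe8 R4=0x7d R5=0x43  N=0 Z=0
after  2: R0=0x5d R1=0xbe R2=0x41 R3=0x84 R4=0x7d R5=0x43  N=1 Z=0
after  3: R0=0x5d R1=0xff R2=0x41 R3=0x84 R4=0x7d R5=0x43  N=1 Z=0
after  4: R0=0x5d R1=0xff R2=0x41 R3=0x84 R4=0xa0 R5=0x43  N=1 Z=0
after  5: R0=0x5d R1=0x04 R2=0x41 R3=0x84 R4=0xa0 R5=0x43  N=0 Z=0
after  6: R0=0x5d R1=0x04 R2=0x41 R3=0x84 R4=0x84 R5=0x43  N=0 Z=0
after  7: R0=0x5d R1=0x04 R2=0x41 R3=0x84 R4=0x84 R5=0x43  N=0 Z=0
-- IRQ taken; context saved, return-PC = 8 --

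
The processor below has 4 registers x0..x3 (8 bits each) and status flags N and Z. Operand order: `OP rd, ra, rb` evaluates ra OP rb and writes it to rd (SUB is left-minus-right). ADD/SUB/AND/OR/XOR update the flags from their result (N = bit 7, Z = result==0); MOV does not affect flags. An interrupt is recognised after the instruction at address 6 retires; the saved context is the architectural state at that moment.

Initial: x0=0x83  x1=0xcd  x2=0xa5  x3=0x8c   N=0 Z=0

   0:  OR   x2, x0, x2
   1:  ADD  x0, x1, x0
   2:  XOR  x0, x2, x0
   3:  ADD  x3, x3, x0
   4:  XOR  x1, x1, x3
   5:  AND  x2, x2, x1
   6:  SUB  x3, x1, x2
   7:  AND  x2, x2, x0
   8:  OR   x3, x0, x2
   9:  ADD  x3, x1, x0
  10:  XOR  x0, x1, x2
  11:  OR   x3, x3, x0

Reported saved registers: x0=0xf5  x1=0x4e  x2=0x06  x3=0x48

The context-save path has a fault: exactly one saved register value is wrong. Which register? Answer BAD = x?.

after  0: x0=0x83 x1=0xcd x2=0xa7 x3=0x8c  N=1 Z=0
after  1: x0=0x50 x1=0xcd x2=0xa7 x3=0x8c  N=0 Z=0
after  2: x0=0xf7 x1=0xcd x2=0xa7 x3=0x8c  N=1 Z=0
after  3: x0=0xf7 x1=0xcd x2=0xa7 x3=0x83  N=1 Z=0
after  4: x0=0xf7 x1=0x4e x2=0xa7 x3=0x83  N=0 Z=0
after  5: x0=0xf7 x1=0x4e x2=0x06 x3=0x83  N=0 Z=0
after  6: x0=0xf7 x1=0x4e x2=0x06 x3=0x48  N=0 Z=0
-- IRQ taken; context saved, return-PC = 7 --
mismatch: x0: reported 0xf5 vs actual 0xf7

BAD = x0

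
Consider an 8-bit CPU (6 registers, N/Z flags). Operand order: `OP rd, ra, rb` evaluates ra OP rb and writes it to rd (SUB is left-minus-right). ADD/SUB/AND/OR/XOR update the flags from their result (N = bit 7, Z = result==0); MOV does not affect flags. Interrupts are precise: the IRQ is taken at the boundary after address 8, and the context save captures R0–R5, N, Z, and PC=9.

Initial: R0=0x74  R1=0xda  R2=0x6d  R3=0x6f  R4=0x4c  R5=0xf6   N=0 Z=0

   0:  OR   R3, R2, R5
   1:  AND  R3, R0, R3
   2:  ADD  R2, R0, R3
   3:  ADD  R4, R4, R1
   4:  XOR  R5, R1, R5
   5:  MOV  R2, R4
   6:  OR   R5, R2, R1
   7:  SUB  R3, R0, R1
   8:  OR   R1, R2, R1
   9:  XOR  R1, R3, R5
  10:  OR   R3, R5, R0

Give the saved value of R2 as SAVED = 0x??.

after  0: R0=0x74 R1=0xda R2=0x6d R3=0xff R4=0x4c R5=0xf6  N=1 Z=0
after  1: R0=0x74 R1=0xda R2=0x6d R3=0x74 R4=0x4c R5=0xf6  N=0 Z=0
after  2: R0=0x74 R1=0xda R2=0xe8 R3=0x74 R4=0x4c R5=0xf6  N=1 Z=0
after  3: R0=0x74 R1=0xda R2=0xe8 R3=0x74 R4=0x26 R5=0xf6  N=0 Z=0
after  4: R0=0x74 R1=0xda R2=0xe8 R3=0x74 R4=0x26 R5=0x2c  N=0 Z=0
after  5: R0=0x74 R1=0xda R2=0x26 R3=0x74 R4=0x26 R5=0x2c  N=0 Z=0
after  6: R0=0x74 R1=0xda R2=0x26 R3=0x74 R4=0x26 R5=0xfe  N=1 Z=0
after  7: R0=0x74 R1=0xda R2=0x26 R3=0x9a R4=0x26 R5=0xfe  N=1 Z=0
after  8: R0=0x74 R1=0xfe R2=0x26 R3=0x9a R4=0x26 R5=0xfe  N=1 Z=0
-- IRQ taken; context saved, return-PC = 9 --

SAVED = 0x26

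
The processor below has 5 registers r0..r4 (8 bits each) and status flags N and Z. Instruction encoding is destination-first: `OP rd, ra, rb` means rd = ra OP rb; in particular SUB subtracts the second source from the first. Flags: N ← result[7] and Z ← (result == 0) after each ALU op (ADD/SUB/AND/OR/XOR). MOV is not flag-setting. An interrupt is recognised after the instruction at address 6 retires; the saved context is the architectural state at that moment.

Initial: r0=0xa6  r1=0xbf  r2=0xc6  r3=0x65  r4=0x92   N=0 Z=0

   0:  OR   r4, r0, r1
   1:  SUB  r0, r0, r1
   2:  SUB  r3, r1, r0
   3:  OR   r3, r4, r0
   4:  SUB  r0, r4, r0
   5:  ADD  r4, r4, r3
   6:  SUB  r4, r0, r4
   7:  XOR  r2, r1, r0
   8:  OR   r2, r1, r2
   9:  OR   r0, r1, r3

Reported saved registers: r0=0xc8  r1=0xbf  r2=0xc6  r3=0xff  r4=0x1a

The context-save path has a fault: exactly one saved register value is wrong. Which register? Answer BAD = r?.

after  0: r0=0xa6 r1=0xbf r2=0xc6 r3=0x65 r4=0xbf  N=1 Z=0
after  1: r0=0xe7 r1=0xbf r2=0xc6 r3=0x65 r4=0xbf  N=1 Z=0
after  2: r0=0xe7 r1=0xbf r2=0xc6 r3=0xd8 r4=0xbf  N=1 Z=0
after  3: r0=0xe7 r1=0xbf r2=0xc6 r3=0xff r4=0xbf  N=1 Z=0
after  4: r0=0xd8 r1=0xbf r2=0xc6 r3=0xff r4=0xbf  N=1 Z=0
after  5: r0=0xd8 r1=0xbf r2=0xc6 r3=0xff r4=0xbe  N=1 Z=0
after  6: r0=0xd8 r1=0xbf r2=0xc6 r3=0xff r4=0x1a  N=0 Z=0
-- IRQ taken; context saved, return-PC = 7 --
mismatch: r0: reported 0xc8 vs actual 0xd8

BAD = r0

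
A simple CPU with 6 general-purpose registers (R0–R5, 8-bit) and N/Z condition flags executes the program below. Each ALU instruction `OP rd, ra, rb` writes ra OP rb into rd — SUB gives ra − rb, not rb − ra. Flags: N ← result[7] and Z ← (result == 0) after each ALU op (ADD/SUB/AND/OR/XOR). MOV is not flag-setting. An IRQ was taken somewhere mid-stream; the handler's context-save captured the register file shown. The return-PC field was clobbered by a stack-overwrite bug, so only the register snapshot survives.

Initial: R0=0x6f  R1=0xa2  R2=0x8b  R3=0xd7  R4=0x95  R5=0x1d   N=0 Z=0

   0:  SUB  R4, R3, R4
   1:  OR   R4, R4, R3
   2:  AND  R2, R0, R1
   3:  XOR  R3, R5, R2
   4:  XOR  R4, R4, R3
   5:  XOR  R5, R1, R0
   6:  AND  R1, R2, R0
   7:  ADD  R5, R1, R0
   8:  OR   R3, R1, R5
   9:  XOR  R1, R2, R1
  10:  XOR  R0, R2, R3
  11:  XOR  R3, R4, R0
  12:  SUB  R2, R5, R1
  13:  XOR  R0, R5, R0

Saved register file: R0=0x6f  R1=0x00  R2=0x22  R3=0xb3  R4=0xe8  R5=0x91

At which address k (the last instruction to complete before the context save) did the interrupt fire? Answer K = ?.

after  0: R0=0x6f R1=0xa2 R2=0x8b R3=0xd7 R4=0x42 R5=0x1d  N=0 Z=0
after  1: R0=0x6f R1=0xa2 R2=0x8b R3=0xd7 R4=0xd7 R5=0x1d  N=1 Z=0
after  2: R0=0x6f R1=0xa2 R2=0x22 R3=0xd7 R4=0xd7 R5=0x1d  N=0 Z=0
after  3: R0=0x6f R1=0xa2 R2=0x22 R3=0x3f R4=0xd7 R5=0x1d  N=0 Z=0
after  4: R0=0x6f R1=0xa2 R2=0x22 R3=0x3f R4=0xe8 R5=0x1d  N=1 Z=0
after  5: R0=0x6f R1=0xa2 R2=0x22 R3=0x3f R4=0xe8 R5=0xcd  N=1 Z=0
after  6: R0=0x6f R1=0x22 R2=0x22 R3=0x3f R4=0xe8 R5=0xcd  N=0 Z=0
after  7: R0=0x6f R1=0x22 R2=0x22 R3=0x3f R4=0xe8 R5=0x91  N=1 Z=0
after  8: R0=0x6f R1=0x22 R2=0x22 R3=0xb3 R4=0xe8 R5=0x91  N=1 Z=0
after  9: R0=0x6f R1=0x00 R2=0x22 R3=0xb3 R4=0xe8 R5=0x91  N=0 Z=1
-- IRQ taken; context saved, return-PC = 10 --

K = 9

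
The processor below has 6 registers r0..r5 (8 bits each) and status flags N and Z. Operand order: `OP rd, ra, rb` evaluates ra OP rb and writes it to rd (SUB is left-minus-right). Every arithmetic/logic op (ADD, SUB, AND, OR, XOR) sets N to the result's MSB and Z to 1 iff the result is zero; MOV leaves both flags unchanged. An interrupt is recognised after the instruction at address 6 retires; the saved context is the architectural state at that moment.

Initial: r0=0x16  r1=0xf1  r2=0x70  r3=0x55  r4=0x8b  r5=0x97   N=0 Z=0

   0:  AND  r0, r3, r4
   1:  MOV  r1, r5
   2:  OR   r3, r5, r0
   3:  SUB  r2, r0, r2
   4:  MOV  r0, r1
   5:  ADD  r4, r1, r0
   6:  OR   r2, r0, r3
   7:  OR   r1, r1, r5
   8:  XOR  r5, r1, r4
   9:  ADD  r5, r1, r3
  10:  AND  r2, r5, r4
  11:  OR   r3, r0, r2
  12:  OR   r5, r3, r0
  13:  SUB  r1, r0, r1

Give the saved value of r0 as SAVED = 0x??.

after  0: r0=0x01 r1=0xf1 r2=0x70 r3=0x55 r4=0x8b r5=0x97  N=0 Z=0
after  1: r0=0x01 r1=0x97 r2=0x70 r3=0x55 r4=0x8b r5=0x97  N=0 Z=0
after  2: r0=0x01 r1=0x97 r2=0x70 r3=0x97 r4=0x8b r5=0x97  N=1 Z=0
after  3: r0=0x01 r1=0x97 r2=0x91 r3=0x97 r4=0x8b r5=0x97  N=1 Z=0
after  4: r0=0x97 r1=0x97 r2=0x91 r3=0x97 r4=0x8b r5=0x97  N=1 Z=0
after  5: r0=0x97 r1=0x97 r2=0x91 r3=0x97 r4=0x2e r5=0x97  N=0 Z=0
after  6: r0=0x97 r1=0x97 r2=0x97 r3=0x97 r4=0x2e r5=0x97  N=1 Z=0
-- IRQ taken; context saved, return-PC = 7 --

SAVED = 0x97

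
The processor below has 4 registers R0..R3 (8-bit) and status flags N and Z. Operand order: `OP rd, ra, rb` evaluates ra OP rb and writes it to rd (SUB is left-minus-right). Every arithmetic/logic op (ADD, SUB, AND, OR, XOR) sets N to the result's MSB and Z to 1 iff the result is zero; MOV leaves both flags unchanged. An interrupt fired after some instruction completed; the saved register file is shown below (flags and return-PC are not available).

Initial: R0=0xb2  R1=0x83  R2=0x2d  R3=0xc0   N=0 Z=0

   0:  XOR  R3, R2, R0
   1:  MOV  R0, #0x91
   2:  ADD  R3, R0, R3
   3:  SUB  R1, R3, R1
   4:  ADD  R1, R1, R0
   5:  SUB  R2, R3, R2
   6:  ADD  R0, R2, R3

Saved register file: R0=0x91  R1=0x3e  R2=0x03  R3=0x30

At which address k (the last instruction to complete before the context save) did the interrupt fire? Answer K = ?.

after  0: R0=0xb2 R1=0x83 R2=0x2d R3=0x9f  N=1 Z=0
after  1: R0=0x91 R1=0x83 R2=0x2d R3=0x9f  N=1 Z=0
after  2: R0=0x91 R1=0x83 R2=0x2d R3=0x30  N=0 Z=0
after  3: R0=0x91 R1=0xad R2=0x2d R3=0x30  N=1 Z=0
after  4: R0=0x91 R1=0x3e R2=0x2d R3=0x30  N=0 Z=0
after  5: R0=0x91 R1=0x3e R2=0x03 R3=0x30  N=0 Z=0
-- IRQ taken; context saved, return-PC = 6 --

K = 5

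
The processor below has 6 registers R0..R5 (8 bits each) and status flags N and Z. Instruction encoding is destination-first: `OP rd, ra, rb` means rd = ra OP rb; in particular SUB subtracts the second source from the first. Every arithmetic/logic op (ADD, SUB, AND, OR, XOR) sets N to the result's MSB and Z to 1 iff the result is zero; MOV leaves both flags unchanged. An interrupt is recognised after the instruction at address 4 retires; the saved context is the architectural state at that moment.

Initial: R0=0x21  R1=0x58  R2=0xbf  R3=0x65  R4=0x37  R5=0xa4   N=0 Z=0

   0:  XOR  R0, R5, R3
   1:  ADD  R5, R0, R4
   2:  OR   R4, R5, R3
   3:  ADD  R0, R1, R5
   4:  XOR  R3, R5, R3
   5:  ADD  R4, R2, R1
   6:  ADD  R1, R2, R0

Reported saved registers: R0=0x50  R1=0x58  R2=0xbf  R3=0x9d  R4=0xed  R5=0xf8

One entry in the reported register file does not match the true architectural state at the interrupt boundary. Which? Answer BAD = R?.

BAD = R4

after  0: R0=0xc1 R1=0x58 R2=0xbf R3=0x65 R4=0x37 R5=0xa4  N=1 Z=0
after  1: R0=0xc1 R1=0x58 R2=0xbf R3=0x65 R4=0x37 R5=0xf8  N=1 Z=0
after  2: R0=0xc1 R1=0x58 R2=0xbf R3=0x65 R4=0xfd R5=0xf8  N=1 Z=0
after  3: R0=0x50 R1=0x58 R2=0xbf R3=0x65 R4=0xfd R5=0xf8  N=0 Z=0
after  4: R0=0x50 R1=0x58 R2=0xbf R3=0x9d R4=0xfd R5=0xf8  N=1 Z=0
-- IRQ taken; context saved, return-PC = 5 --
mismatch: R4: reported 0xed vs actual 0xfd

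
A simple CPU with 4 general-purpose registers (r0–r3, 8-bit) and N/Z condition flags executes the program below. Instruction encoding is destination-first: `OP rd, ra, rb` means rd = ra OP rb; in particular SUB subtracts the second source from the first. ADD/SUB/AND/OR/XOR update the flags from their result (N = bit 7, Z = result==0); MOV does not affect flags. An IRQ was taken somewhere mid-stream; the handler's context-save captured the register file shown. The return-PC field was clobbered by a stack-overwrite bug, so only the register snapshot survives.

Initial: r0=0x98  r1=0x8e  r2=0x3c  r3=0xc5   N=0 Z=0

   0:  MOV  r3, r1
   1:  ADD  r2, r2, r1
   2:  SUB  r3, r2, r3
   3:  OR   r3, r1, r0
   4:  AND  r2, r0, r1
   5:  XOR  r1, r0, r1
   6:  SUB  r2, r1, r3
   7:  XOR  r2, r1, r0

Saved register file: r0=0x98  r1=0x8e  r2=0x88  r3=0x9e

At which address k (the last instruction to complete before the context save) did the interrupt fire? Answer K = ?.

K = 4

after  0: r0=0x98 r1=0x8e r2=0x3c r3=0x8e  N=0 Z=0
after  1: r0=0x98 r1=0x8e r2=0xca r3=0x8e  N=1 Z=0
after  2: r0=0x98 r1=0x8e r2=0xca r3=0x3c  N=0 Z=0
after  3: r0=0x98 r1=0x8e r2=0xca r3=0x9e  N=1 Z=0
after  4: r0=0x98 r1=0x8e r2=0x88 r3=0x9e  N=1 Z=0
-- IRQ taken; context saved, return-PC = 5 --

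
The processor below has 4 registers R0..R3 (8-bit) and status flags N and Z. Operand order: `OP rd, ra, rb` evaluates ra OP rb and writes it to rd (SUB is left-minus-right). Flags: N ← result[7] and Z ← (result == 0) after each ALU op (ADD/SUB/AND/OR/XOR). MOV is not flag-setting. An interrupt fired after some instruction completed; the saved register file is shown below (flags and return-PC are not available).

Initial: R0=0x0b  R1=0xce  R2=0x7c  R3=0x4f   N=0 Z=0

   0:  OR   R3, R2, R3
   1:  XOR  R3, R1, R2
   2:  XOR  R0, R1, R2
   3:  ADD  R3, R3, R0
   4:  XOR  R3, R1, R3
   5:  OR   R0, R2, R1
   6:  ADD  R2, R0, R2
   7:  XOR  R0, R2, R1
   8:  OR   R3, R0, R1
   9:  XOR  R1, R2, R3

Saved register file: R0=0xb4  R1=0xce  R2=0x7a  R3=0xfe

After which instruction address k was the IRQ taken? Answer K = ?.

after  0: R0=0x0b R1=0xce R2=0x7c R3=0x7f  N=0 Z=0
after  1: R0=0x0b R1=0xce R2=0x7c R3=0xb2  N=1 Z=0
after  2: R0=0xb2 R1=0xce R2=0x7c R3=0xb2  N=1 Z=0
after  3: R0=0xb2 R1=0xce R2=0x7c R3=0x64  N=0 Z=0
after  4: R0=0xb2 R1=0xce R2=0x7c R3=0xaa  N=1 Z=0
after  5: R0=0xfe R1=0xce R2=0x7c R3=0xaa  N=1 Z=0
after  6: R0=0xfe R1=0xce R2=0x7a R3=0xaa  N=0 Z=0
after  7: R0=0xb4 R1=0xce R2=0x7a R3=0xaa  N=1 Z=0
after  8: R0=0xb4 R1=0xce R2=0x7a R3=0xfe  N=1 Z=0
-- IRQ taken; context saved, return-PC = 9 --

K = 8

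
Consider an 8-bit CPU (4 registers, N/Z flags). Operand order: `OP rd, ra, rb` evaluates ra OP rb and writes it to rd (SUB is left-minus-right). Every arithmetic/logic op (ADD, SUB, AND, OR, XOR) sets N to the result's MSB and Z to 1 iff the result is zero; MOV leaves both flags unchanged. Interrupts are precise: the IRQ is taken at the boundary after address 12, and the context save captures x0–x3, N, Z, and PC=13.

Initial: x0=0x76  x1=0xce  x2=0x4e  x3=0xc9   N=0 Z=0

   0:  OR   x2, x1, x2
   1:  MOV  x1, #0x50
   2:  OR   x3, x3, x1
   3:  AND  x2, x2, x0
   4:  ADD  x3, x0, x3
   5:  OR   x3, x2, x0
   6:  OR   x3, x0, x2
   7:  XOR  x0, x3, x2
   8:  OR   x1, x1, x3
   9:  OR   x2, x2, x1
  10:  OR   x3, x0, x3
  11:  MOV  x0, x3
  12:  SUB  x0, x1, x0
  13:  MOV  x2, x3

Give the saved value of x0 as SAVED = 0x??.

after  0: x0=0x76 x1=0xce x2=0xce x3=0xc9  N=1 Z=0
after  1: x0=0x76 x1=0x50 x2=0xce x3=0xc9  N=1 Z=0
after  2: x0=0x76 x1=0x50 x2=0xce x3=0xd9  N=1 Z=0
after  3: x0=0x76 x1=0x50 x2=0x46 x3=0xd9  N=0 Z=0
after  4: x0=0x76 x1=0x50 x2=0x46 x3=0x4f  N=0 Z=0
after  5: x0=0x76 x1=0x50 x2=0x46 x3=0x76  N=0 Z=0
after  6: x0=0x76 x1=0x50 x2=0x46 x3=0x76  N=0 Z=0
after  7: x0=0x30 x1=0x50 x2=0x46 x3=0x76  N=0 Z=0
after  8: x0=0x30 x1=0x76 x2=0x46 x3=0x76  N=0 Z=0
after  9: x0=0x30 x1=0x76 x2=0x76 x3=0x76  N=0 Z=0
after 10: x0=0x30 x1=0x76 x2=0x76 x3=0x76  N=0 Z=0
after 11: x0=0x76 x1=0x76 x2=0x76 x3=0x76  N=0 Z=0
after 12: x0=0x00 x1=0x76 x2=0x76 x3=0x76  N=0 Z=1
-- IRQ taken; context saved, return-PC = 13 --

SAVED = 0x00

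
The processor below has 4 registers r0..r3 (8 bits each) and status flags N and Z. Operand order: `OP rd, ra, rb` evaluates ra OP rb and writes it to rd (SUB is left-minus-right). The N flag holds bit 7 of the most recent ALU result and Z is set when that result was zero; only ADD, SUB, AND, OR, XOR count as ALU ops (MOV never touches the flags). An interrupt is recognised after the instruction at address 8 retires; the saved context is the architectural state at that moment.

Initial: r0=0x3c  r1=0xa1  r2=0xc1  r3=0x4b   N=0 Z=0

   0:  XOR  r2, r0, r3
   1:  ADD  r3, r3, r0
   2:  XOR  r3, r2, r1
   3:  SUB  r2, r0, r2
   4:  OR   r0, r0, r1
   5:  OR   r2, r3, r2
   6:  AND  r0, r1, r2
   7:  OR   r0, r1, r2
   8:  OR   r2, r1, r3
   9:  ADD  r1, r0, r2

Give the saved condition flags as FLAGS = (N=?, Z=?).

after  0: r0=0x3c r1=0xa1 r2=0x77 r3=0x4b  N=0 Z=0
after  1: r0=0x3c r1=0xa1 r2=0x77 r3=0x87  N=1 Z=0
after  2: r0=0x3c r1=0xa1 r2=0x77 r3=0xd6  N=1 Z=0
after  3: r0=0x3c r1=0xa1 r2=0xc5 r3=0xd6  N=1 Z=0
after  4: r0=0xbd r1=0xa1 r2=0xc5 r3=0xd6  N=1 Z=0
after  5: r0=0xbd r1=0xa1 r2=0xd7 r3=0xd6  N=1 Z=0
after  6: r0=0x81 r1=0xa1 r2=0xd7 r3=0xd6  N=1 Z=0
after  7: r0=0xf7 r1=0xa1 r2=0xd7 r3=0xd6  N=1 Z=0
after  8: r0=0xf7 r1=0xa1 r2=0xf7 r3=0xd6  N=1 Z=0
-- IRQ taken; context saved, return-PC = 9 --

FLAGS = (N=1, Z=0)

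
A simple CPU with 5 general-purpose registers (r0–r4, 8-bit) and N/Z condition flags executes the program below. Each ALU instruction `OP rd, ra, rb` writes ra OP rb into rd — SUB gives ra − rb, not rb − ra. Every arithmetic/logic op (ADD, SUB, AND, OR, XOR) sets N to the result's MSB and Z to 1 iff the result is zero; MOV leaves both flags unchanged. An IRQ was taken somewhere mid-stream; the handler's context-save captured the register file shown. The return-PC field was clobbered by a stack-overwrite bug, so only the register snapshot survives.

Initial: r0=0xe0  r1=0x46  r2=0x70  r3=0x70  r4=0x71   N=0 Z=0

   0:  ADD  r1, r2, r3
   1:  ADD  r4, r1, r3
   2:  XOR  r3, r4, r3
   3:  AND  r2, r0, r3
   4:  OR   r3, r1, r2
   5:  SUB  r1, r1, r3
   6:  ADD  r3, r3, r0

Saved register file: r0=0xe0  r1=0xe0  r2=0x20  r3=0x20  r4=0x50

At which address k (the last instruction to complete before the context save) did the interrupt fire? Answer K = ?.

K = 3

after  0: r0=0xe0 r1=0xe0 r2=0x70 r3=0x70 r4=0x71  N=1 Z=0
after  1: r0=0xe0 r1=0xe0 r2=0x70 r3=0x70 r4=0x50  N=0 Z=0
after  2: r0=0xe0 r1=0xe0 r2=0x70 r3=0x20 r4=0x50  N=0 Z=0
after  3: r0=0xe0 r1=0xe0 r2=0x20 r3=0x20 r4=0x50  N=0 Z=0
-- IRQ taken; context saved, return-PC = 4 --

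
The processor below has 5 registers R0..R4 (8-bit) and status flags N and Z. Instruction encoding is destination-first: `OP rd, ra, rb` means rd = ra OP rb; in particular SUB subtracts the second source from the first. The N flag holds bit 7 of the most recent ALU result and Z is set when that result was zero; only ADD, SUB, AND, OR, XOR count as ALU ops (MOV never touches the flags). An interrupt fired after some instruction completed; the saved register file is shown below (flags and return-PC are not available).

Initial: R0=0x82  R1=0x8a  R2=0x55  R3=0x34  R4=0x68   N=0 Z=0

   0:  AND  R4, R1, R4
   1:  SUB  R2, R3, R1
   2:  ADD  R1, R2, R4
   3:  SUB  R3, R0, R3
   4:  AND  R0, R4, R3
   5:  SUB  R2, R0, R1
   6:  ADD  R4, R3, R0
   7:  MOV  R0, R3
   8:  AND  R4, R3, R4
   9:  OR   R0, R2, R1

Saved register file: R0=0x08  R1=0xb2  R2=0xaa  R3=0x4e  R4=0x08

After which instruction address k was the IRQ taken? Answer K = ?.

K = 4

after  0: R0=0x82 R1=0x8a R2=0x55 R3=0x34 R4=0x08  N=0 Z=0
after  1: R0=0x82 R1=0x8a R2=0xaa R3=0x34 R4=0x08  N=1 Z=0
after  2: R0=0x82 R1=0xb2 R2=0xaa R3=0x34 R4=0x08  N=1 Z=0
after  3: R0=0x82 R1=0xb2 R2=0xaa R3=0x4e R4=0x08  N=0 Z=0
after  4: R0=0x08 R1=0xb2 R2=0xaa R3=0x4e R4=0x08  N=0 Z=0
-- IRQ taken; context saved, return-PC = 5 --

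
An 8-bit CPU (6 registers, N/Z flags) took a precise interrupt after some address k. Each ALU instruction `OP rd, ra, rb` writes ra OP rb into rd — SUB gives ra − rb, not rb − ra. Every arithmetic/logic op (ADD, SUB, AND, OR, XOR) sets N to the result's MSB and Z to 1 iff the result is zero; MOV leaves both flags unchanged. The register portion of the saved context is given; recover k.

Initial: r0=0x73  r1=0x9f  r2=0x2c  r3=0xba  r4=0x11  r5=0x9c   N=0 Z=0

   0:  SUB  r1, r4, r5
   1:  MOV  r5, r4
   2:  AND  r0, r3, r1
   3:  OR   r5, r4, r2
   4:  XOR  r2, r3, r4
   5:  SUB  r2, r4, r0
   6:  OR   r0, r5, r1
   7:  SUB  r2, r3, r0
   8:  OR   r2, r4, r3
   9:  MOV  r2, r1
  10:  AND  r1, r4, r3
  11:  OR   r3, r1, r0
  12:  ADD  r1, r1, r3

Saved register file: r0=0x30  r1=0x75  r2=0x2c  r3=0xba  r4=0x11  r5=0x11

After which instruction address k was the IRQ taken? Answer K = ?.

after  0: r0=0x73 r1=0x75 r2=0x2c r3=0xba r4=0x11 r5=0x9c  N=0 Z=0
after  1: r0=0x73 r1=0x75 r2=0x2c r3=0xba r4=0x11 r5=0x11  N=0 Z=0
after  2: r0=0x30 r1=0x75 r2=0x2c r3=0xba r4=0x11 r5=0x11  N=0 Z=0
-- IRQ taken; context saved, return-PC = 3 --

K = 2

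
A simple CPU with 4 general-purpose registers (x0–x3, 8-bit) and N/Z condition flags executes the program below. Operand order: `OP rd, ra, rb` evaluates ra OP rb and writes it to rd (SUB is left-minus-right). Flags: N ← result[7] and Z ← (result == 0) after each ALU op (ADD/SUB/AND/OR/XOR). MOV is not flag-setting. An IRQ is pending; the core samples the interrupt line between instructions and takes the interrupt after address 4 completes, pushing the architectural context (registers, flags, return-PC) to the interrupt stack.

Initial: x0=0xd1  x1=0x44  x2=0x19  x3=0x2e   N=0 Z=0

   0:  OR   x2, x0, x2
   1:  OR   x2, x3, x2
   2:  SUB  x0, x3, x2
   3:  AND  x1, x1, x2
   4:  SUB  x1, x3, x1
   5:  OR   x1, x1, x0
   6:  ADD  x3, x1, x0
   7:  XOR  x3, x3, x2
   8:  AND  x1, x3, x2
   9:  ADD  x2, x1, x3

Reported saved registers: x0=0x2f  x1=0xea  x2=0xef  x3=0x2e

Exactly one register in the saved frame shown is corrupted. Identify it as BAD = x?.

after  0: x0=0xd1 x1=0x44 x2=0xd9 x3=0x2e  N=1 Z=0
after  1: x0=0xd1 x1=0x44 x2=0xff x3=0x2e  N=1 Z=0
after  2: x0=0x2f x1=0x44 x2=0xff x3=0x2e  N=0 Z=0
after  3: x0=0x2f x1=0x44 x2=0xff x3=0x2e  N=0 Z=0
after  4: x0=0x2f x1=0xea x2=0xff x3=0x2e  N=1 Z=0
-- IRQ taken; context saved, return-PC = 5 --
mismatch: x2: reported 0xef vs actual 0xff

BAD = x2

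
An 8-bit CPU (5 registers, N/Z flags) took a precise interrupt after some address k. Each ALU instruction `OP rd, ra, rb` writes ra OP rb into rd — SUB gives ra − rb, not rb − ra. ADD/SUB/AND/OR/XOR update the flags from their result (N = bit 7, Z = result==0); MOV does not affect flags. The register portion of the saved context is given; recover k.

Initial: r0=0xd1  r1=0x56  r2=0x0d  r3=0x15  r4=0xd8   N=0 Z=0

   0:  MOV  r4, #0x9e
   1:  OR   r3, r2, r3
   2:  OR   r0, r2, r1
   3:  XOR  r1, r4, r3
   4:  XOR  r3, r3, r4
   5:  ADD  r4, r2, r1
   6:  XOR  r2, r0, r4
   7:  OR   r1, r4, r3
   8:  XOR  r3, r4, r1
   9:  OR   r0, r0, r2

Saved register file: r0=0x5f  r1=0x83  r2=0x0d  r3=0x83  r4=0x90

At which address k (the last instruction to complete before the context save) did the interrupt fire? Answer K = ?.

K = 5

after  0: r0=0xd1 r1=0x56 r2=0x0d r3=0x15 r4=0x9e  N=0 Z=0
after  1: r0=0xd1 r1=0x56 r2=0x0d r3=0x1d r4=0x9e  N=0 Z=0
after  2: r0=0x5f r1=0x56 r2=0x0d r3=0x1d r4=0x9e  N=0 Z=0
after  3: r0=0x5f r1=0x83 r2=0x0d r3=0x1d r4=0x9e  N=1 Z=0
after  4: r0=0x5f r1=0x83 r2=0x0d r3=0x83 r4=0x9e  N=1 Z=0
after  5: r0=0x5f r1=0x83 r2=0x0d r3=0x83 r4=0x90  N=1 Z=0
-- IRQ taken; context saved, return-PC = 6 --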